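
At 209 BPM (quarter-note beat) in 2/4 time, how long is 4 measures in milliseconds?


Reasoning:
Quarter-note beat duration = 60000 / 209 ms
Beats per measure (2/4) = 2
One measure = 2 × 60000 / 209 = 120000 / 209 ms
4 measures = 4 × 120000 / 209 = 480000 / 209
= 2296.7 ms


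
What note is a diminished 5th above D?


Solution.
A 5th spans 5 letter names, so from D we land on A
A diminished 5th = 6 semitones above D
Spell A at that pitch: Ab
= Ab


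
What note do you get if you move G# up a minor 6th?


minor 6th: 6 letter names, 8 semitones
Letter: G + 5 → E
Pitch: G# + 8 semitones, spelled as an E → E
= E


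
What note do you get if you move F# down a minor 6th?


Working:
minor 6th: 6 letter names, 8 semitones
Letter: F - 5 → A
Pitch: F# - 8 semitones, spelled as an A → A#
= A#


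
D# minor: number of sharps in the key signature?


Sharp minor keys follow the circle of fifths: A(0), E(1), B(2), F#(3), C#(4), G#(5), D#(6), A#(7)
D# minor has 6 sharps
Order of sharps: F# C# G# D# A# E# B# → first 6: F#, C#, G#, D#, A#, E#
= 6 sharps


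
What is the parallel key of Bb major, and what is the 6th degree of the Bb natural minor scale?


Let's work it out.
Parallel keys share the same tonic but differ in mode
Bb major → parallel is Bb minor
Bb natural minor scale: Bb C Db Eb F Gb Ab
= Bb minor; 6th degree = Gb


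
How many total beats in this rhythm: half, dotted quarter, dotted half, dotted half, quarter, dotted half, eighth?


Working:
Beat values:
  half = 2 beats
  dotted quarter = 1.5 beats
  dotted half = 3 beats
  dotted half = 3 beats
  quarter = 1 beat
  dotted half = 3 beats
  eighth = 0.5 beats
Sum = 2 + 1.5 + 3 + 3 + 1 + 3 + 0.5
= 14 beats


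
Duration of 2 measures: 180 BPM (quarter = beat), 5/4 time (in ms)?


Step by step:
Quarter-note beat duration = 60000 / 180 ms
Beats per measure (5/4) = 5
One measure = 5 × 60000 / 180 = 300000 / 180 ms
2 measures = 2 × 300000 / 180 = 600000 / 180
= 3333.3 ms


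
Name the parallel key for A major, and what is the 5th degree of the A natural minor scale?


Let's work it out.
Parallel keys share the same tonic but differ in mode
A major → parallel is A minor
A natural minor scale: A B C D E F G
= A minor; 5th degree = E


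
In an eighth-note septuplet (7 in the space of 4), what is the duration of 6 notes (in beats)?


Septuplet: 7 notes occupy the space of 4 eighth notes
Space = 4 × 1/2 = 2 beats
Each septuplet note = 2 / 7 = 2/7 beats
6 notes = 6 × 2/7 = 12/7
= 12/7 beats


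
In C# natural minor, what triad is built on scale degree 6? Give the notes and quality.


Working:
C# natural minor scale: C# D# E F# G# A B
Diatonic triad on degree 6 stacks scale notes 6, 1, 3: A C# E
A→C# = 4 semitones; A→E = 7 semitones → major triad
= A C# E (major)


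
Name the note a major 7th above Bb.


Reasoning:
A 7th spans 7 letter names, so from B we land on A
A major 7th = 11 semitones above Bb
Spell A at that pitch: A
= A


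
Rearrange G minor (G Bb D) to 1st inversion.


Working:
Root position: G Bb D
1st inversion: move root up an octave
Bass note: Bb
Notes (bottom to top) = Bb D G


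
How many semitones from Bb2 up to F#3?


Solution.
Absolute semitone position = octave×12 + chromatic position
Bb2: 2×12 + 10 = 34
F#3: 3×12 + 6 = 42
Difference = 42 - 34 = 8
= 8 semitones


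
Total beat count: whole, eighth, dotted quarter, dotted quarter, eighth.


Reasoning:
Beat values:
  whole = 4 beats
  eighth = 0.5 beats
  dotted quarter = 1.5 beats
  dotted quarter = 1.5 beats
  eighth = 0.5 beats
Sum = 4 + 0.5 + 1.5 + 1.5 + 0.5
= 8 beats


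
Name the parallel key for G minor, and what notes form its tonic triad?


Parallel keys share the same tonic but differ in mode
G minor → parallel is G major
Tonic triad of G major = G B D
= G major; triad = G B D


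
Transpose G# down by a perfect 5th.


Step by step:
perfect 5th: 5 letter names, 7 semitones
Letter: G - 4 → C
Pitch: G# - 7 semitones, spelled as a C → C#
= C#


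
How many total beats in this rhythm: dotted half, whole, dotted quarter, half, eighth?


Beat values:
  dotted half = 3 beats
  whole = 4 beats
  dotted quarter = 1.5 beats
  half = 2 beats
  eighth = 0.5 beats
Sum = 3 + 4 + 1.5 + 2 + 0.5
= 11 beats


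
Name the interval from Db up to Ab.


Working:
Letter names: D → A spans 5 letter names → a 5th
Semitones: Db → Ab = 7 half-steps
A 5th of 7 semitones is a perfect 5th
= perfect 5th


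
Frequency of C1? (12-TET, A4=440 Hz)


f = 440 × 2^(n/12) where n = semitones from A4
C1: -45 semitones from A4
f = 440 × 2^(-45/12)
f = 32.70 Hz


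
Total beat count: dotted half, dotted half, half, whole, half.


Let's work it out.
Beat values:
  dotted half = 3 beats
  dotted half = 3 beats
  half = 2 beats
  whole = 4 beats
  half = 2 beats
Sum = 3 + 3 + 2 + 4 + 2
= 14 beats


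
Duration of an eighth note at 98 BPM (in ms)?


One quarter-note beat = 60000 / BPM = 60000 / 98 ms
Eighth note = 1/2 × quarter note
Duration = 1/2 × 60000 / 98 = 30000 / 98
= 306.1 ms


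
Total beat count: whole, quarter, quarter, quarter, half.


Beat values:
  whole = 4 beats
  quarter = 1 beat
  quarter = 1 beat
  quarter = 1 beat
  half = 2 beats
Sum = 4 + 1 + 1 + 1 + 2
= 9 beats


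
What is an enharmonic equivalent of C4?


Enharmonic notes sound the same pitch but are spelled with different letter names
C and B# name the same pitch class
Octave numbers change at C, so C4 = B#3
= B#3


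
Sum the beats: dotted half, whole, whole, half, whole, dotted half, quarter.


Working:
Beat values:
  dotted half = 3 beats
  whole = 4 beats
  whole = 4 beats
  half = 2 beats
  whole = 4 beats
  dotted half = 3 beats
  quarter = 1 beat
Sum = 3 + 4 + 4 + 2 + 4 + 3 + 1
= 21 beats


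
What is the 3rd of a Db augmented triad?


Step by step:
Augmented triad = root + major 3rd (4 semitones) + augmented 5th (8 semitones)
A triad on Db stacks thirds, so the chord tones use letter names D-F-A
Root: Db
Major 3rd above Db: F
Augmented 5th above Db: A
The 3rd = F


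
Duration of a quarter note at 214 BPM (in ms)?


Let's work it out.
One quarter-note beat = 60000 / BPM = 60000 / 214 ms
Duration = 60000 / 214
= 280.4 ms


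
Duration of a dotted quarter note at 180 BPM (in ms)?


One quarter-note beat = 60000 / BPM = 60000 / 180 ms
Dotted quarter note = 3/2 × quarter note
Duration = 3/2 × 60000 / 180 = 90000 / 180
= 500.0 ms


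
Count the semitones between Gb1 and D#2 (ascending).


Let's work it out.
Absolute semitone position = octave×12 + chromatic position
Gb1: 1×12 + 6 = 18
D#2: 2×12 + 3 = 27
Difference = 27 - 18 = 9
= 9 semitones


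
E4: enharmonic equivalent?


Reasoning:
Enharmonic notes sound the same pitch but are spelled with different letter names
E and Fb name the same pitch class
= Fb4


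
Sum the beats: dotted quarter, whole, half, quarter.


Solution.
Beat values:
  dotted quarter = 1.5 beats
  whole = 4 beats
  half = 2 beats
  quarter = 1 beat
Sum = 1.5 + 4 + 2 + 1
= 8.5 beats


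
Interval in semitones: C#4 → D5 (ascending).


Reasoning:
Absolute semitone position = octave×12 + chromatic position
C#4: 4×12 + 1 = 49
D5: 5×12 + 2 = 62
Difference = 62 - 49 = 13
= 13 semitones


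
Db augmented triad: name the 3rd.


Augmented triad = root + major 3rd (4 semitones) + augmented 5th (8 semitones)
A triad on Db stacks thirds, so the chord tones use letter names D-F-A
Root: Db
Major 3rd above Db: F
Augmented 5th above Db: A
The 3rd = F


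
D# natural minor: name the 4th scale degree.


Step by step:
Natural minor scale pattern: W-H-W-W-H-W-W (2-1-2-2-1-2-2 semitones)
Starting from D#:
  D# + 2 semitones → E#
  E# + 1 semitone → F#
  F# + 2 semitones → G#
  G# + 2 semitones → A#
  A# + 1 semitone → B
  B + 2 semitones → C#
  C# + 2 semitones → D#
Scale: D# E# F# G# A# B C#
Degree 4 = G#


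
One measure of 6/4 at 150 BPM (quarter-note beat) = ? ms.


Step by step:
Quarter-note beat duration = 60000 / 150 ms
Beats per measure (6/4) = 6
One measure = 6 × 60000 / 150 = 360000 / 150 ms
= 2400.0 ms


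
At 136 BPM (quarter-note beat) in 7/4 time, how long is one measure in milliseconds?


Solution.
Quarter-note beat duration = 60000 / 136 ms
Beats per measure (7/4) = 7
One measure = 7 × 60000 / 136 = 420000 / 136 ms
= 3088.2 ms


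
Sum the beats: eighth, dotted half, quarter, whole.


Beat values:
  eighth = 0.5 beats
  dotted half = 3 beats
  quarter = 1 beat
  whole = 4 beats
Sum = 0.5 + 3 + 1 + 4
= 8.5 beats


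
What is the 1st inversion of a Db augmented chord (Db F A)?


Working:
Root position: Db F A
1st inversion: move root up an octave
Bass note: F
Notes (bottom to top) = F A Db


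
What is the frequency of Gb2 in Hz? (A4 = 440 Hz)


Step by step:
f = 440 × 2^(n/12) where n = semitones from A4
Gb2: -27 semitones from A4
f = 440 × 2^(-27/12)
f = 92.50 Hz


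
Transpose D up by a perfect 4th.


Reasoning:
perfect 4th: 4 letter names, 5 semitones
Letter: D + 3 → G
Pitch: D + 5 semitones, spelled as a G → G
= G


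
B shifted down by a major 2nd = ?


Reasoning:
major 2nd: 2 letter names, 2 semitones
Letter: B - 1 → A
Pitch: B - 2 semitones, spelled as an A → A
= A


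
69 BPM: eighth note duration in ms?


Reasoning:
One quarter-note beat = 60000 / BPM = 60000 / 69 ms
Eighth note = 1/2 × quarter note
Duration = 1/2 × 60000 / 69 = 30000 / 69
= 434.8 ms


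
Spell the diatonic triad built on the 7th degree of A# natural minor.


Solution.
A# natural minor scale: A# B# C# D# E# F# G#
Diatonic triad on degree 7 stacks scale notes 7, 2, 4: G# B# D#
G#→B# = 4 semitones; G#→D# = 7 semitones → major triad
= G# B# D# (major)


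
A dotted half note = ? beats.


Reasoning:
Base half note = 2 beats
Dot 1 adds half the previous value: +1
One dotted half = 2 + 1 = 3
= 3 beats


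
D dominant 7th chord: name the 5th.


Dominant 7th chord = root + major 3rd + perfect 5th + minor 7th
Seventh chords stack in thirds, so the letter names are D-F-A-C
Root: D
Major 3rd above D: F#
Perfect 5th above D: A
Minor 7th above D: C
The 5th = A


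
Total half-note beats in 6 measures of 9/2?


Solution.
Time signature 9/2: the bottom number 2 means the half note gets one count
The top number 9 means 9 half-note beats per measure
Total = 9 × 6 measures
= 54 half-note beats


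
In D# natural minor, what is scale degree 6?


Reasoning:
Natural minor scale pattern: W-H-W-W-H-W-W (2-1-2-2-1-2-2 semitones)
Starting from D#:
  D# + 2 semitones → E#
  E# + 1 semitone → F#
  F# + 2 semitones → G#
  G# + 2 semitones → A#
  A# + 1 semitone → B
  B + 2 semitones → C#
  C# + 2 semitones → D#
Scale: D# E# F# G# A# B C#
Degree 6 = B


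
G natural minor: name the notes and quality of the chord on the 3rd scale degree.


G natural minor scale: G A Bb C D Eb F
Diatonic triad on degree 3 stacks scale notes 3, 5, 7: Bb D F
Bb→D = 4 semitones; Bb→F = 7 semitones → major triad
= Bb D F (major)


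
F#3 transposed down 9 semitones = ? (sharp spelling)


Let's work it out.
F#3: chromatic position 6 in octave 3 → absolute = 3×12 + 6 = 42
Transpose down 9: 42 - 9 = 33
33 = 2×12 + 9 → A in octave 2
Result = A2


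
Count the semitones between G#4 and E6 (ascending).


Step by step:
Absolute semitone position = octave×12 + chromatic position
G#4: 4×12 + 8 = 56
E6: 6×12 + 4 = 76
Difference = 76 - 56 = 20
= 20 semitones


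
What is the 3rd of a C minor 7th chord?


Working:
Minor 7th chord = root + minor 3rd + perfect 5th + minor 7th
Seventh chords stack in thirds, so the letter names are C-E-G-B
Root: C
Minor 3rd above C: Eb
Perfect 5th above C: G
Minor 7th above C: Bb
The 3rd = Eb


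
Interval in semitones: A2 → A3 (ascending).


Reasoning:
Absolute semitone position = octave×12 + chromatic position
A2: 2×12 + 9 = 33
A3: 3×12 + 9 = 45
Difference = 45 - 33 = 12
= 12 semitones


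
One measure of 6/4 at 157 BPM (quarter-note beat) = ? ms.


Reasoning:
Quarter-note beat duration = 60000 / 157 ms
Beats per measure (6/4) = 6
One measure = 6 × 60000 / 157 = 360000 / 157 ms
= 2293.0 ms


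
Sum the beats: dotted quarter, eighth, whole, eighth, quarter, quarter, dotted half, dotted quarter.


Let's work it out.
Beat values:
  dotted quarter = 1.5 beats
  eighth = 0.5 beats
  whole = 4 beats
  eighth = 0.5 beats
  quarter = 1 beat
  quarter = 1 beat
  dotted half = 3 beats
  dotted quarter = 1.5 beats
Sum = 1.5 + 0.5 + 4 + 0.5 + 1 + 1 + 3 + 1.5
= 13 beats


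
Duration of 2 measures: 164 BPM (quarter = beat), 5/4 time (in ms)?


Quarter-note beat duration = 60000 / 164 ms
Beats per measure (5/4) = 5
One measure = 5 × 60000 / 164 = 300000 / 164 ms
2 measures = 2 × 300000 / 164 = 600000 / 164
= 3658.5 ms


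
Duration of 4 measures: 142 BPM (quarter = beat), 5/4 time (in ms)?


Working:
Quarter-note beat duration = 60000 / 142 ms
Beats per measure (5/4) = 5
One measure = 5 × 60000 / 142 = 300000 / 142 ms
4 measures = 4 × 300000 / 142 = 1200000 / 142
= 8450.7 ms


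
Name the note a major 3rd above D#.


A 3rd spans 3 letter names, so from D we land on F
A major 3rd = 4 semitones above D#
Spell F at that pitch: F##
= F##


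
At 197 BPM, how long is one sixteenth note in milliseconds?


Reasoning:
One quarter-note beat = 60000 / BPM = 60000 / 197 ms
Sixteenth note = 1/4 × quarter note
Duration = 1/4 × 60000 / 197 = 15000 / 197
= 76.1 ms


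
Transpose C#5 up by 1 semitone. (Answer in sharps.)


Working:
C#5: chromatic position 1 in octave 5 → absolute = 5×12 + 1 = 61
Transpose up 1: 61 + 1 = 62
62 = 5×12 + 2 → D in octave 5
Result = D5


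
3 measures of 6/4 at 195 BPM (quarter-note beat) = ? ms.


Let's work it out.
Quarter-note beat duration = 60000 / 195 ms
Beats per measure (6/4) = 6
One measure = 6 × 60000 / 195 = 360000 / 195 ms
3 measures = 3 × 360000 / 195 = 1080000 / 195
= 5538.5 ms


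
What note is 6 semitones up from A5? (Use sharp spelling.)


Reasoning:
A5: chromatic position 9 in octave 5 → absolute = 5×12 + 9 = 69
Transpose up 6: 69 + 6 = 75
75 = 6×12 + 3 → D# in octave 6
Result = D#6


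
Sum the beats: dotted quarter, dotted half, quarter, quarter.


Working:
Beat values:
  dotted quarter = 1.5 beats
  dotted half = 3 beats
  quarter = 1 beat
  quarter = 1 beat
Sum = 1.5 + 3 + 1 + 1
= 6.5 beats


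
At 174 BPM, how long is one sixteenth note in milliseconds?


One quarter-note beat = 60000 / BPM = 60000 / 174 ms
Sixteenth note = 1/4 × quarter note
Duration = 1/4 × 60000 / 174 = 15000 / 174
= 86.2 ms


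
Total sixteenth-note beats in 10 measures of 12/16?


Time signature 12/16: the bottom number 16 means the sixteenth note gets one count
The top number 12 means 12 sixteenth-note beats per measure
Total = 12 × 10 measures
= 120 sixteenth-note beats


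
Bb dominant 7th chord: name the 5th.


Working:
Dominant 7th chord = root + major 3rd + perfect 5th + minor 7th
Seventh chords stack in thirds, so the letter names are B-D-F-A
Root: Bb
Major 3rd above Bb: D
Perfect 5th above Bb: F
Minor 7th above Bb: Ab
The 5th = F


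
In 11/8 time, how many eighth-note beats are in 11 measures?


Step by step:
Time signature 11/8: the bottom number 8 means the eighth note gets one count
The top number 11 means 11 eighth-note beats per measure
Total = 11 × 11 measures
= 121 eighth-note beats


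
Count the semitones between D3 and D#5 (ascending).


Absolute semitone position = octave×12 + chromatic position
D3: 3×12 + 2 = 38
D#5: 5×12 + 3 = 63
Difference = 63 - 38 = 25
= 25 semitones


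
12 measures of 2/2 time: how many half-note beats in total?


Reasoning:
Time signature 2/2: the bottom number 2 means the half note gets one count
The top number 2 means 2 half-note beats per measure
Total = 2 × 12 measures
= 24 half-note beats


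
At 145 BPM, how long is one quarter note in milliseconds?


One quarter-note beat = 60000 / BPM = 60000 / 145 ms
Duration = 60000 / 145
= 413.8 ms


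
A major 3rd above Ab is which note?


Let's work it out.
A 3rd spans 3 letter names, so from A we land on C
A major 3rd = 4 semitones above Ab
Spell C at that pitch: C
= C


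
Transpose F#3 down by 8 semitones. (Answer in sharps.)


Step by step:
F#3: chromatic position 6 in octave 3 → absolute = 3×12 + 6 = 42
Transpose down 8: 42 - 8 = 34
34 = 2×12 + 10 → A# in octave 2
Result = A#2


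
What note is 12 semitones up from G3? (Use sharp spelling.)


G3: chromatic position 7 in octave 3 → absolute = 3×12 + 7 = 43
Transpose up 12: 43 + 12 = 55
55 = 4×12 + 7 → G in octave 4
Result = G4


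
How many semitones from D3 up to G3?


Absolute semitone position = octave×12 + chromatic position
D3: 3×12 + 2 = 38
G3: 3×12 + 7 = 43
Difference = 43 - 38 = 5
= 5 semitones


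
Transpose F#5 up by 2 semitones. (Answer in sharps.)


F#5: chromatic position 6 in octave 5 → absolute = 5×12 + 6 = 66
Transpose up 2: 66 + 2 = 68
68 = 5×12 + 8 → G# in octave 5
Result = G#5


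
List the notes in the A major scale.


Reasoning:
Major scale pattern: W-W-H-W-W-W-H (2-2-1-2-2-2-1 semitones)
Starting from A:
  A + 2 semitones → B
  B + 2 semitones → C#
  C# + 1 semitone → D
  D + 2 semitones → E
  E + 2 semitones → F#
  F# + 2 semitones → G#
  G# + 1 semitone → A
Scale = A B C# D E F# G#


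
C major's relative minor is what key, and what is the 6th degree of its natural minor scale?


Solution.
The relative minor shares the major's key signature and starts on its 6th degree
6th degree = a major 6th above the tonic; a major 6th above C is A
→ relative minor of C major is A minor
A natural minor scale: A B C D E F G
= A minor; 6th degree = F


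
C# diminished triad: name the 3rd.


Let's work it out.
Diminished triad = root + minor 3rd (3 semitones) + diminished 5th (6 semitones)
A triad on C# stacks thirds, so the chord tones use letter names C-E-G
Root: C#
Minor 3rd above C#: E
Diminished 5th above C#: G
The 3rd = E


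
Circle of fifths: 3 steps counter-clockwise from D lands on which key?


Let's work it out.
Each counter-clockwise step moves down a perfect 5th (= up a perfect 4th)
From D: D → G → C → F
= F


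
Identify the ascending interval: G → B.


Step by step:
Letter names: G → B spans 3 letter names → a 3rd
Semitones: G → B = 4 half-steps
A 3rd of 4 semitones is a major 3rd
= major 3rd


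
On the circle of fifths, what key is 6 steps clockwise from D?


Solution.
Each clockwise step on the circle of fifths moves up a perfect 5th
From D: D → A → E → B → F#/Gb → Db → Ab
= Ab


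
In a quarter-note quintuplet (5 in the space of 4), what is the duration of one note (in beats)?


Let's work it out.
Quintuplet: 5 notes occupy the space of 4 quarter notes
Space = 4 × 1 = 4 beats
Each quintuplet note = 4 / 5 = 4/5 beats
= 4/5 beats


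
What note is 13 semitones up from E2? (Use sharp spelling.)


Let's work it out.
E2: chromatic position 4 in octave 2 → absolute = 2×12 + 4 = 28
Transpose up 13: 28 + 13 = 41
41 = 3×12 + 5 → F in octave 3
Result = F3


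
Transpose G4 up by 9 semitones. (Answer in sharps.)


Solution.
G4: chromatic position 7 in octave 4 → absolute = 4×12 + 7 = 55
Transpose up 9: 55 + 9 = 64
64 = 5×12 + 4 → E in octave 5
Result = E5


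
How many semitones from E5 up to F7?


Solution.
Absolute semitone position = octave×12 + chromatic position
E5: 5×12 + 4 = 64
F7: 7×12 + 5 = 89
Difference = 89 - 64 = 25
= 25 semitones


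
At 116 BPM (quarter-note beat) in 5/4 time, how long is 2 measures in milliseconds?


Working:
Quarter-note beat duration = 60000 / 116 ms
Beats per measure (5/4) = 5
One measure = 5 × 60000 / 116 = 300000 / 116 ms
2 measures = 2 × 300000 / 116 = 600000 / 116
= 5172.4 ms


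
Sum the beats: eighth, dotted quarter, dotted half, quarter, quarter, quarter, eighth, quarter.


Reasoning:
Beat values:
  eighth = 0.5 beats
  dotted quarter = 1.5 beats
  dotted half = 3 beats
  quarter = 1 beat
  quarter = 1 beat
  quarter = 1 beat
  eighth = 0.5 beats
  quarter = 1 beat
Sum = 0.5 + 1.5 + 3 + 1 + 1 + 1 + 0.5 + 1
= 9.5 beats


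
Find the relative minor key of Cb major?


The relative minor shares the major's key signature and starts on its 6th degree
6th degree = a major 6th above the tonic; a major 6th above Cb is Ab
→ relative minor of Cb major is Ab minor
= Ab minor


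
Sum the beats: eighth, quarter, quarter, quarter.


Working:
Beat values:
  eighth = 0.5 beats
  quarter = 1 beat
  quarter = 1 beat
  quarter = 1 beat
Sum = 0.5 + 1 + 1 + 1
= 3.5 beats


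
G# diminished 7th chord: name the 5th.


Reasoning:
Diminished 7th chord = root + minor 3rd + diminished 5th + diminished 7th
Seventh chords stack in thirds, so the letter names are G-B-D-F
Root: G#
Minor 3rd above G#: B
Diminished 5th above G#: D
Diminished 7th above G#: F
The 5th = D


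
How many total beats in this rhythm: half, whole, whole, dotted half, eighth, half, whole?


Solution.
Beat values:
  half = 2 beats
  whole = 4 beats
  whole = 4 beats
  dotted half = 3 beats
  eighth = 0.5 beats
  half = 2 beats
  whole = 4 beats
Sum = 2 + 4 + 4 + 3 + 0.5 + 2 + 4
= 19.5 beats


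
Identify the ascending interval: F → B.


Solution.
Letter names: F → B spans 4 letter names → a 4th
Semitones: F → B = 6 half-steps
A 4th of 6 semitones is an augmented 4th
= augmented 4th


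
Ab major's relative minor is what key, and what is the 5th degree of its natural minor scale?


The relative minor shares the major's key signature and starts on its 6th degree
6th degree = a major 6th above the tonic; a major 6th above Ab is F
→ relative minor of Ab major is F minor
F natural minor scale: F G Ab Bb C Db Eb
= F minor; 5th degree = C


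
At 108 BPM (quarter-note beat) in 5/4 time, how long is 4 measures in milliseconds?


Working:
Quarter-note beat duration = 60000 / 108 ms
Beats per measure (5/4) = 5
One measure = 5 × 60000 / 108 = 300000 / 108 ms
4 measures = 4 × 300000 / 108 = 1200000 / 108
= 11111.1 ms


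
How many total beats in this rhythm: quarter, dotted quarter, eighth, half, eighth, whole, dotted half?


Step by step:
Beat values:
  quarter = 1 beat
  dotted quarter = 1.5 beats
  eighth = 0.5 beats
  half = 2 beats
  eighth = 0.5 beats
  whole = 4 beats
  dotted half = 3 beats
Sum = 1 + 1.5 + 0.5 + 2 + 0.5 + 4 + 3
= 12.5 beats


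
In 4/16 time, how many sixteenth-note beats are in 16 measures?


Time signature 4/16: the bottom number 16 means the sixteenth note gets one count
The top number 4 means 4 sixteenth-note beats per measure
Total = 4 × 16 measures
= 64 sixteenth-note beats


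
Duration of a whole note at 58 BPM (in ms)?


One quarter-note beat = 60000 / BPM = 60000 / 58 ms
Whole note = 4 × quarter note
Duration = 4 × 60000 / 58 = 240000 / 58
= 4137.9 ms


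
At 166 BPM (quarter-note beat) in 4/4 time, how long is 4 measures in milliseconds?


Solution.
Quarter-note beat duration = 60000 / 166 ms
Beats per measure (4/4) = 4
One measure = 4 × 60000 / 166 = 240000 / 166 ms
4 measures = 4 × 240000 / 166 = 960000 / 166
= 5783.1 ms


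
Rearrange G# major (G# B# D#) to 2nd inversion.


Reasoning:
Root position: G# B# D#
2nd inversion: move root and 3rd up an octave
Bass note: D#
Notes (bottom to top) = D# G# B#


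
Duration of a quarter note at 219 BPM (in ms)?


Let's work it out.
One quarter-note beat = 60000 / BPM = 60000 / 219 ms
Duration = 60000 / 219
= 274.0 ms


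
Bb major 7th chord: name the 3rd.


Step by step:
Major 7th chord = root + major 3rd + perfect 5th + major 7th
Seventh chords stack in thirds, so the letter names are B-D-F-A
Root: Bb
Major 3rd above Bb: D
Perfect 5th above Bb: F
Major 7th above Bb: A
The 3rd = D


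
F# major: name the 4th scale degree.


Reasoning:
Major scale pattern: W-W-H-W-W-W-H (2-2-1-2-2-2-1 semitones)
Starting from F#:
  F# + 2 semitones → G#
  G# + 2 semitones → A#
  A# + 1 semitone → B
  B + 2 semitones → C#
  C# + 2 semitones → D#
  D# + 2 semitones → E#
  E# + 1 semitone → F#
Scale: F# G# A# B C# D# E#
Degree 4 = B


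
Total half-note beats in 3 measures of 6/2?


Let's work it out.
Time signature 6/2: the bottom number 2 means the half note gets one count
The top number 6 means 6 half-note beats per measure
Total = 6 × 3 measures
= 18 half-note beats


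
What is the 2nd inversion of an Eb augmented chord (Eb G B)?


Reasoning:
Root position: Eb G B
2nd inversion: move root and 3rd up an octave
Bass note: B
Notes (bottom to top) = B Eb G


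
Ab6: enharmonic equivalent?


Enharmonic notes sound the same pitch but are spelled with different letter names
Ab and G# name the same pitch class
= G#6


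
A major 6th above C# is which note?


Reasoning:
A 6th spans 6 letter names, so from C we land on A
A major 6th = 9 semitones above C#
Spell A at that pitch: A#
= A#


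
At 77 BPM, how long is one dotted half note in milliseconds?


One quarter-note beat = 60000 / BPM = 60000 / 77 ms
Dotted half note = 3 × quarter note
Duration = 3 × 60000 / 77 = 180000 / 77
= 2337.7 ms


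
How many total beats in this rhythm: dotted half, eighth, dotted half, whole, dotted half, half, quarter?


Step by step:
Beat values:
  dotted half = 3 beats
  eighth = 0.5 beats
  dotted half = 3 beats
  whole = 4 beats
  dotted half = 3 beats
  half = 2 beats
  quarter = 1 beat
Sum = 3 + 0.5 + 3 + 4 + 3 + 2 + 1
= 16.5 beats


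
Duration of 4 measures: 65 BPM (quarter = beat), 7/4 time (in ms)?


Quarter-note beat duration = 60000 / 65 ms
Beats per measure (7/4) = 7
One measure = 7 × 60000 / 65 = 420000 / 65 ms
4 measures = 4 × 420000 / 65 = 1680000 / 65
= 25846.2 ms


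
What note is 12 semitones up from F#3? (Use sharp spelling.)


F#3: chromatic position 6 in octave 3 → absolute = 3×12 + 6 = 42
Transpose up 12: 42 + 12 = 54
54 = 4×12 + 6 → F# in octave 4
Result = F#4


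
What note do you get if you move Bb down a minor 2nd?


minor 2nd: 2 letter names, 1 semitones
Letter: B - 1 → A
Pitch: Bb - 1 semitones, spelled as an A → A
= A


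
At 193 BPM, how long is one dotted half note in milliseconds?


Working:
One quarter-note beat = 60000 / BPM = 60000 / 193 ms
Dotted half note = 3 × quarter note
Duration = 3 × 60000 / 193 = 180000 / 193
= 932.6 ms


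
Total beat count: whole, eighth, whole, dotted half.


Reasoning:
Beat values:
  whole = 4 beats
  eighth = 0.5 beats
  whole = 4 beats
  dotted half = 3 beats
Sum = 4 + 0.5 + 4 + 3
= 11.5 beats


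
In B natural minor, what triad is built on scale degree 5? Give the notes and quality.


B natural minor scale: B C# D E F# G A
Diatonic triad on degree 5 stacks scale notes 5, 7, 2: F# A C#
F#→A = 3 semitones; F#→C# = 7 semitones → minor triad
= F# A C# (minor)


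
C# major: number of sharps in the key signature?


Step by step:
Sharp major keys follow the circle of fifths: C(0), G(1), D(2), A(3), E(4), B(5), F#(6), C#(7)
C# major has 7 sharps
Order of sharps: F# C# G# D# A# E# B# → first 7: F#, C#, G#, D#, A#, E#, B#
= 7 sharps


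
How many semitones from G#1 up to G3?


Absolute semitone position = octave×12 + chromatic position
G#1: 1×12 + 8 = 20
G3: 3×12 + 7 = 43
Difference = 43 - 20 = 23
= 23 semitones


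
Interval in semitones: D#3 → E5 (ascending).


Reasoning:
Absolute semitone position = octave×12 + chromatic position
D#3: 3×12 + 3 = 39
E5: 5×12 + 4 = 64
Difference = 64 - 39 = 25
= 25 semitones


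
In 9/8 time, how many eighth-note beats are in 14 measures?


Time signature 9/8: the bottom number 8 means the eighth note gets one count
The top number 9 means 9 eighth-note beats per measure
Total = 9 × 14 measures
= 126 eighth-note beats


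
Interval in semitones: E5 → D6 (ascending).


Let's work it out.
Absolute semitone position = octave×12 + chromatic position
E5: 5×12 + 4 = 64
D6: 6×12 + 2 = 74
Difference = 74 - 64 = 10
= 10 semitones


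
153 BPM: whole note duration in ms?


Step by step:
One quarter-note beat = 60000 / BPM = 60000 / 153 ms
Whole note = 4 × quarter note
Duration = 4 × 60000 / 153 = 240000 / 153
= 1568.6 ms


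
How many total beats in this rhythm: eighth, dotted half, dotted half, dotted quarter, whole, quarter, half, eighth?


Let's work it out.
Beat values:
  eighth = 0.5 beats
  dotted half = 3 beats
  dotted half = 3 beats
  dotted quarter = 1.5 beats
  whole = 4 beats
  quarter = 1 beat
  half = 2 beats
  eighth = 0.5 beats
Sum = 0.5 + 3 + 3 + 1.5 + 4 + 1 + 2 + 0.5
= 15.5 beats


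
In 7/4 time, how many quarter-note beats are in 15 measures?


Let's work it out.
Time signature 7/4: the bottom number 4 means the quarter note gets one count
The top number 7 means 7 quarter-note beats per measure
Total = 7 × 15 measures
= 105 quarter-note beats


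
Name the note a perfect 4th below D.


A 4th spans 4 letter names, so from D we land on A
A perfect 4th = 5 semitones below D
Spell A at that pitch: A
= A


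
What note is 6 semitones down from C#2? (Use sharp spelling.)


Step by step:
C#2: chromatic position 1 in octave 2 → absolute = 2×12 + 1 = 25
Transpose down 6: 25 - 6 = 19
19 = 1×12 + 7 → G in octave 1
Result = G1


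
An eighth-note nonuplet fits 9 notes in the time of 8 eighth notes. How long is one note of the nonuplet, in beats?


Reasoning:
Nonuplet: 9 notes occupy the space of 8 eighth notes
Space = 8 × 1/2 = 4 beats
Each nonuplet note = 4 / 9 = 4/9 beats
= 4/9 beats


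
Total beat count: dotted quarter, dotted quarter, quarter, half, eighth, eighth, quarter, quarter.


Beat values:
  dotted quarter = 1.5 beats
  dotted quarter = 1.5 beats
  quarter = 1 beat
  half = 2 beats
  eighth = 0.5 beats
  eighth = 0.5 beats
  quarter = 1 beat
  quarter = 1 beat
Sum = 1.5 + 1.5 + 1 + 2 + 0.5 + 0.5 + 1 + 1
= 9 beats


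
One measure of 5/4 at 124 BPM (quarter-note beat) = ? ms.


Reasoning:
Quarter-note beat duration = 60000 / 124 ms
Beats per measure (5/4) = 5
One measure = 5 × 60000 / 124 = 300000 / 124 ms
= 2419.4 ms


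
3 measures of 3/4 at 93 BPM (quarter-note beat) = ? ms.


Step by step:
Quarter-note beat duration = 60000 / 93 ms
Beats per measure (3/4) = 3
One measure = 3 × 60000 / 93 = 180000 / 93 ms
3 measures = 3 × 180000 / 93 = 540000 / 93
= 5806.5 ms


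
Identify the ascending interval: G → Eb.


Reasoning:
Letter names: G → E spans 6 letter names → a 6th
Semitones: G → Eb = 8 half-steps
A 6th of 8 semitones is a minor 6th
= minor 6th


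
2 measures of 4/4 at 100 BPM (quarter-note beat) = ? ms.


Let's work it out.
Quarter-note beat duration = 60000 / 100 ms
Beats per measure (4/4) = 4
One measure = 4 × 60000 / 100 = 240000 / 100 ms
2 measures = 2 × 240000 / 100 = 480000 / 100
= 4800.0 ms


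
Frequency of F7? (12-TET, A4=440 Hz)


Let's work it out.
f = 440 × 2^(n/12) where n = semitones from A4
F7: 32 semitones from A4
f = 440 × 2^(32/12)
f = 2793.83 Hz


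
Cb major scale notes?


Major scale pattern: W-W-H-W-W-W-H (2-2-1-2-2-2-1 semitones)
Starting from Cb:
  Cb + 2 semitones → Db
  Db + 2 semitones → Eb
  Eb + 1 semitone → Fb
  Fb + 2 semitones → Gb
  Gb + 2 semitones → Ab
  Ab + 2 semitones → Bb
  Bb + 1 semitone → Cb
Scale = Cb Db Eb Fb Gb Ab Bb


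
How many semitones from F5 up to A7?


Solution.
Absolute semitone position = octave×12 + chromatic position
F5: 5×12 + 5 = 65
A7: 7×12 + 9 = 93
Difference = 93 - 65 = 28
= 28 semitones


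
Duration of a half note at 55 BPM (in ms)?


One quarter-note beat = 60000 / BPM = 60000 / 55 ms
Half note = 2 × quarter note
Duration = 2 × 60000 / 55 = 120000 / 55
= 2181.8 ms


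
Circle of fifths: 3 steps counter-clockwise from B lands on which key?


Each counter-clockwise step moves down a perfect 5th (= up a perfect 4th)
From B: B → E → A → D
= D


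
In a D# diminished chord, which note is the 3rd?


Let's work it out.
Diminished triad = root + minor 3rd (3 semitones) + diminished 5th (6 semitones)
A triad on D# stacks thirds, so the chord tones use letter names D-F-A
Root: D#
Minor 3rd above D#: F#
Diminished 5th above D#: A
The 3rd = F#


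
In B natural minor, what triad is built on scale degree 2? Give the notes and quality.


Reasoning:
B natural minor scale: B C# D E F# G A
Diatonic triad on degree 2 stacks scale notes 2, 4, 6: C# E G
C#→E = 3 semitones; C#→G = 6 semitones → diminished triad
= C# E G (diminished)


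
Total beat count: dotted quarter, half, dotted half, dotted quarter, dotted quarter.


Beat values:
  dotted quarter = 1.5 beats
  half = 2 beats
  dotted half = 3 beats
  dotted quarter = 1.5 beats
  dotted quarter = 1.5 beats
Sum = 1.5 + 2 + 3 + 1.5 + 1.5
= 9.5 beats


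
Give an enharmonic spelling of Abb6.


Working:
Enharmonic notes sound the same pitch but are spelled with different letter names
Abb and G name the same pitch class
= G6


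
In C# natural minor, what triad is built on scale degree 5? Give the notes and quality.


C# natural minor scale: C# D# E F# G# A B
Diatonic triad on degree 5 stacks scale notes 5, 7, 2: G# B D#
G#→B = 3 semitones; G#→D# = 7 semitones → minor triad
= G# B D# (minor)


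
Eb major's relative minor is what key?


The relative minor shares the major's key signature and starts on its 6th degree
6th degree = a major 6th above the tonic; a major 6th above Eb is C
→ relative minor of Eb major is C minor
= C minor


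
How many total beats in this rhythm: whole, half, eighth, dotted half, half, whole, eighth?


Reasoning:
Beat values:
  whole = 4 beats
  half = 2 beats
  eighth = 0.5 beats
  dotted half = 3 beats
  half = 2 beats
  whole = 4 beats
  eighth = 0.5 beats
Sum = 4 + 2 + 0.5 + 3 + 2 + 4 + 0.5
= 16 beats


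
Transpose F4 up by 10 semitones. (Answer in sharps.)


F4: chromatic position 5 in octave 4 → absolute = 4×12 + 5 = 53
Transpose up 10: 53 + 10 = 63
63 = 5×12 + 3 → D# in octave 5
Result = D#5


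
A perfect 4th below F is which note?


Step by step:
A 4th spans 4 letter names, so from F we land on C
A perfect 4th = 5 semitones below F
Spell C at that pitch: C
= C


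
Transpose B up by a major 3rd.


Step by step:
major 3rd: 3 letter names, 4 semitones
Letter: B + 2 → D
Pitch: B + 4 semitones, spelled as a D → D#
= D#


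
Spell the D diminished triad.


Step by step:
Diminished triad = root + minor 3rd (3 semitones) + diminished 5th (6 semitones)
A triad on D stacks thirds, so the chord tones use letter names D-F-A
Root: D
Minor 3rd above D: F
Diminished 5th above D: Ab
Chord = D F Ab


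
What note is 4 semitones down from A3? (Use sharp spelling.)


A3: chromatic position 9 in octave 3 → absolute = 3×12 + 9 = 45
Transpose down 4: 45 - 4 = 41
41 = 3×12 + 5 → F in octave 3
Result = F3


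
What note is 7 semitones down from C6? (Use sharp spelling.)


C6: chromatic position 0 in octave 6 → absolute = 6×12 + 0 = 72
Transpose down 7: 72 - 7 = 65
65 = 5×12 + 5 → F in octave 5
Result = F5


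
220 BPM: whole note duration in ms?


Working:
One quarter-note beat = 60000 / BPM = 60000 / 220 ms
Whole note = 4 × quarter note
Duration = 4 × 60000 / 220 = 240000 / 220
= 1090.9 ms


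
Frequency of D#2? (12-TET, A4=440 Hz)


Step by step:
f = 440 × 2^(n/12) where n = semitones from A4
D#2: -30 semitones from A4
f = 440 × 2^(-30/12)
f = 77.78 Hz


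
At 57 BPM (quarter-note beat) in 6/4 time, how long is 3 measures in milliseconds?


Solution.
Quarter-note beat duration = 60000 / 57 ms
Beats per measure (6/4) = 6
One measure = 6 × 60000 / 57 = 360000 / 57 ms
3 measures = 3 × 360000 / 57 = 1080000 / 57
= 18947.4 ms


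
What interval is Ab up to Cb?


Working:
Letter names: A → C spans 3 letter names → a 3rd
Semitones: Ab → Cb = 3 half-steps
A 3rd of 3 semitones is a minor 3rd
= minor 3rd


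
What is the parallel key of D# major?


Solution.
Parallel keys share the same tonic but differ in mode
D# major → parallel is D# minor
= D# minor


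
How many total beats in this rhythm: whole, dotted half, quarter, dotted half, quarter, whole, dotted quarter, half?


Step by step:
Beat values:
  whole = 4 beats
  dotted half = 3 beats
  quarter = 1 beat
  dotted half = 3 beats
  quarter = 1 beat
  whole = 4 beats
  dotted quarter = 1.5 beats
  half = 2 beats
Sum = 4 + 3 + 1 + 3 + 1 + 4 + 1.5 + 2
= 19.5 beats


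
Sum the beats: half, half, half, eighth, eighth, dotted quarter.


Working:
Beat values:
  half = 2 beats
  half = 2 beats
  half = 2 beats
  eighth = 0.5 beats
  eighth = 0.5 beats
  dotted quarter = 1.5 beats
Sum = 2 + 2 + 2 + 0.5 + 0.5 + 1.5
= 8.5 beats


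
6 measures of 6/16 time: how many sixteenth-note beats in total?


Time signature 6/16: the bottom number 16 means the sixteenth note gets one count
The top number 6 means 6 sixteenth-note beats per measure
Total = 6 × 6 measures
= 36 sixteenth-note beats


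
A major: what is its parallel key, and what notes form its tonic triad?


Step by step:
Parallel keys share the same tonic but differ in mode
A major → parallel is A minor
Tonic triad of A minor = A C E
= A minor; triad = A C E


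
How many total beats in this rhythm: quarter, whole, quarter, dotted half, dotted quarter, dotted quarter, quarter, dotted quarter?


Solution.
Beat values:
  quarter = 1 beat
  whole = 4 beats
  quarter = 1 beat
  dotted half = 3 beats
  dotted quarter = 1.5 beats
  dotted quarter = 1.5 beats
  quarter = 1 beat
  dotted quarter = 1.5 beats
Sum = 1 + 4 + 1 + 3 + 1.5 + 1.5 + 1 + 1.5
= 14.5 beats


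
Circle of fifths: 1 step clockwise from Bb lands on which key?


Each clockwise step on the circle of fifths moves up a perfect 5th
From Bb: Bb → F
= F


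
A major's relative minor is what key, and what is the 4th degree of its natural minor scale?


The relative minor shares the major's key signature and starts on its 6th degree
6th degree = a major 6th above the tonic; a major 6th above A is F#
→ relative minor of A major is F# minor
F# natural minor scale: F# G# A B C# D E
= F# minor; 4th degree = B


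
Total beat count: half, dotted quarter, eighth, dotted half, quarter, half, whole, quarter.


Working:
Beat values:
  half = 2 beats
  dotted quarter = 1.5 beats
  eighth = 0.5 beats
  dotted half = 3 beats
  quarter = 1 beat
  half = 2 beats
  whole = 4 beats
  quarter = 1 beat
Sum = 2 + 1.5 + 0.5 + 3 + 1 + 2 + 4 + 1
= 15 beats


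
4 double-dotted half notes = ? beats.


Reasoning:
Base half note = 2 beats
Dot 1 adds half the previous value: +1
Dot 2 adds half the previous value: +1/2
One double-dotted half = 2 + 1 + 1/2 = 7/2
4 of them = 4 × 7/2 = 14
= 14 beats


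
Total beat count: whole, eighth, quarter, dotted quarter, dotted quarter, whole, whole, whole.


Beat values:
  whole = 4 beats
  eighth = 0.5 beats
  quarter = 1 beat
  dotted quarter = 1.5 beats
  dotted quarter = 1.5 beats
  whole = 4 beats
  whole = 4 beats
  whole = 4 beats
Sum = 4 + 0.5 + 1 + 1.5 + 1.5 + 4 + 4 + 4
= 20.5 beats


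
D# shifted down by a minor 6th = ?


minor 6th: 6 letter names, 8 semitones
Letter: D - 5 → F
Pitch: D# - 8 semitones, spelled as an F → F##
= F##


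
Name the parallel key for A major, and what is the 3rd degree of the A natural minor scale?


Reasoning:
Parallel keys share the same tonic but differ in mode
A major → parallel is A minor
A natural minor scale: A B C D E F G
= A minor; 3rd degree = C


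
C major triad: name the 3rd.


Let's work it out.
Major triad = root + major 3rd (4 semitones) + perfect 5th (7 semitones)
A triad on C stacks thirds, so the chord tones use letter names C-E-G
Root: C
Major 3rd above C: E
Perfect 5th above C: G
The 3rd = E
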